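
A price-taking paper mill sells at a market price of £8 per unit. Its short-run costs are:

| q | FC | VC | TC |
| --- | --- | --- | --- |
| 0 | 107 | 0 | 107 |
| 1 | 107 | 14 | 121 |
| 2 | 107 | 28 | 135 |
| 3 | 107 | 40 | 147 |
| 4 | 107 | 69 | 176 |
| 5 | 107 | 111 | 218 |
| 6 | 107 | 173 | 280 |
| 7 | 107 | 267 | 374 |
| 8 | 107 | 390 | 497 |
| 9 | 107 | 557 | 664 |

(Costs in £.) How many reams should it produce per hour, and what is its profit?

q = 0 (shut down); profit = -£107

Compute π = P·q − TC at each output: q=0: -107; q=1: -113; q=2: -119; q=3: -123; q=4: -144; q=5: -178; q=6: -232; q=7: -318; q=8: -433; q=9: -592.
Profit is highest at q = 0. Equivalently, the lowest AVC in the table is 40/3 ≈ £13.33 at q = 3, and P = £8 falls below it — price never covers variable cost, so the firm shuts down and loses only its fixed cost.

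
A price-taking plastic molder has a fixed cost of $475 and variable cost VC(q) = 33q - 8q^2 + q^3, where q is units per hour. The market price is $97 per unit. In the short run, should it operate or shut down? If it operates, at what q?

Strip out fixed cost: VC = 33q - 8q^2 + q^3. Then AVC = 33 - 8q + q^2 and MC = 33 - 16q + 3q^2.
The AVC parabola has its vertex at q = 8/2 = 4, where AVC = 33 - 8·4 + 4^2 = $17.
P = $97 exceeds min AVC = $17, so the firm stays open.
Set P = MC: 97 = 33 - 16q + 3q^2 → -64 - 16q + 3q^2 = 0. The roots are q = -8/3 and q = 8; the profit-maximizing output is on the rising part of MC, so q* = 8.
Check: AVC at q = 8 is $33 ≤ P, so revenue covers variable cost.
Profit = P·q − TC = 97·8 − 739 = $37.

Produce at q = 8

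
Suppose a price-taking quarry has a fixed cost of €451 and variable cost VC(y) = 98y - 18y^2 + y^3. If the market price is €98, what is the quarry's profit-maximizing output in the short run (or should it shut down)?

From TC, MC = TC'(y) = 98 - 36y + 3y^2 and AVC = VC/y = 98 - 18y + y^2.
AVC is minimized where dAVC/dy = -18 + 2y = 0, at y = 9; min AVC = 98 - 18·9 + 9^2 = €17.
Because €98 ≥ €17, revenue can cover variable cost; the firm operates.
Solving P = MC: -36y + 3y^2 = 0 ⇒ y = 0 or 12. On the upward-sloping branch, y* = 12.
Check: AVC at y = 12 is €26 ≤ P, so revenue covers variable cost.
Profit = P·y − TC = 98·12 − 763 = €413.

Produce at y = 12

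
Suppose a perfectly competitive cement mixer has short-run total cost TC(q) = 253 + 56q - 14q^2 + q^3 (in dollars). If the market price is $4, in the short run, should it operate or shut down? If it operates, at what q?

Shut down

Strip out fixed cost: VC = 56q - 14q^2 + q^3. Then AVC = 56 - 14q + q^2 and MC = 56 - 28q + 3q^2.
AVC hits its minimum where MC = AVC, at q = 7, giving min AVC = 56 - 14·7 + 7^2 = $7.
With P < min AVC ($4 < $7), every unit sold adds to the loss.
The firm minimizes its loss by shutting down and losing only its fixed cost of $253.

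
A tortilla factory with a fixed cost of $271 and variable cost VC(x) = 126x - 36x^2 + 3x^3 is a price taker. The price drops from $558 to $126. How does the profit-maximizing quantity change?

Output falls from 12 to 8

MC = 126 - 72x + 9x^2; the shutdown threshold is min AVC = $18 (at x = 6).
At P = $558 ≥ min AVC, set P = MC on the rising branch: x = 12.
At P = $126 ≥ min AVC, set P = MC: x = 8. The firm stays open but cuts output.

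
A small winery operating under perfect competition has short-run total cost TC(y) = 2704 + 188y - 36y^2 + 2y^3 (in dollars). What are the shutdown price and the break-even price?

Shutdown price = $26; break-even price = $266

AVC = 188 - 36y + 2y^2; minimized at y = 9, giving min AVC = $26. That is the shutdown price.
ATC = 2704/y + 188 - 36y + 2y^2. Setting dATC/dy = −2704/y^2 − 36 + 4y = 0 gives y = 13 (since 4·13^3 − 36·13^2 = 2704).
min ATC = 2704/13 + 188 − 36·13 + 2·13^2 = $266. That is the break-even price.
For $26 ≤ P < $266 the firm produces at a loss; below $26 it shuts down.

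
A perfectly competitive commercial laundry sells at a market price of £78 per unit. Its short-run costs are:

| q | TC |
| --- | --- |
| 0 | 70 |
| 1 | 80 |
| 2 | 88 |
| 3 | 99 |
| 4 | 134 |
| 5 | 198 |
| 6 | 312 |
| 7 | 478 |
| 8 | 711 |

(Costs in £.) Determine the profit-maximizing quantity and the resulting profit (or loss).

q = 5; profit = £192

Profit at each row (π = 78q − TC): q=0: -70; q=1: -2; q=2: 68; q=3: 135; q=4: 178; q=5: 192; q=6: 156; q=7: 68; q=8: -87.
Profit is maximized at q = 5. AVC there is 128/5 = £25.60 ≤ P, so producing beats shutting down (which would give -£70).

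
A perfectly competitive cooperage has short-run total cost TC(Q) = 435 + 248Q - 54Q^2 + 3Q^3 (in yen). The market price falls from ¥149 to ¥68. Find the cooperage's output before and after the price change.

MC = 248 - 108Q + 9Q^2; the shutdown threshold is min AVC = ¥5 (at Q = 9).
With P = ¥149 above the shutdown price, P = MC gives Q = 11.
At P = ¥68 ≥ min AVC, set P = MC: Q = 10. The firm stays open but cuts output.

Output falls from 11 to 10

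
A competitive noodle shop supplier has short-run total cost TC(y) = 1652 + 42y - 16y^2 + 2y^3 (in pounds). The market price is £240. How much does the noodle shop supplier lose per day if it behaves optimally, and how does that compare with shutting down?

Profit = -£32 at y = 9

AVC = 42 - 16y + 2y^2; min AVC = £10 at y = 4. Since P = £240 ≥ min AVC, the firm produces.
MC = 42 - 32y + 6y^2. Setting P = MC and taking the root on the rising branch gives y* = 9.
TR = 240·9 = 2160. TC = 1652 + 540 = 2192. Profit = 2160 − 2192 = -£32.
Shutting down would mean losing the fixed cost of £1652, so operating at a loss of £32 is better by £1620.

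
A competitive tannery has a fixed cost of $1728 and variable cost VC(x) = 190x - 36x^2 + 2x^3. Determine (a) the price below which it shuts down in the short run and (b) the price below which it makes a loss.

Shutdown price = $28; break-even price = $190

Shutdown price = min AVC. AVC = 190 - 36x + 2x^2, with vertex at x = 9 and minimum $28.
ATC = 1728/x + 190 - 36x + 2x^2. Setting dATC/dx = −1728/x^2 − 36 + 4x = 0 gives x = 12 (since 4·12^3 − 36·12^2 = 1728).
min ATC = 1728/12 + 190 − 36·12 + 2·12^2 = $190. That is the break-even price.
For $28 ≤ P < $190 the firm produces at a loss; below $28 it shuts down.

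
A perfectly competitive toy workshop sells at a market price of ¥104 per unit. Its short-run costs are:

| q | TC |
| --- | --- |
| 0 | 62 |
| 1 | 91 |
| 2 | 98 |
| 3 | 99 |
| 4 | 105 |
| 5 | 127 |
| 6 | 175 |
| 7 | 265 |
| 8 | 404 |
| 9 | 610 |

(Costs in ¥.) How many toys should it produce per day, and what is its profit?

q = 7; profit = ¥463

Tabulate TR − TC: q=0: -62; q=1: 13; q=2: 110; q=3: 213; q=4: 311; q=5: 393; q=6: 449; q=7: 463; q=8: 428; q=9: 326.
Profit is maximized at q = 7. AVC there is 203/7 = ¥29 ≤ P, so producing beats shutting down (which would give -¥62).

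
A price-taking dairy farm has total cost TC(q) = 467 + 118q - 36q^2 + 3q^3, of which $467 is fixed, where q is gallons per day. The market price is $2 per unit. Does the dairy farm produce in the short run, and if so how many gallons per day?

Shut down

Variable cost is VC = 118q - 36q^2 + 3q^3, so AVC = VC/q = 118 - 36q + 3q^2 and MC = dTC/dq = 118 - 72q + 9q^2.
AVC hits its minimum where MC = AVC, at q = 6, giving min AVC = 118 - 36·6 + 3·6^2 = $10.
With P < min AVC ($2 < $10), every unit sold adds to the loss.
Best response: produce nothing and absorb the $467 fixed cost.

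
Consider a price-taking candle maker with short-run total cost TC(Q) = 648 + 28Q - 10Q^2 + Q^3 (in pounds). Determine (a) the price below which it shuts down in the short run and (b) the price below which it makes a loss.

Shutdown price = £3; break-even price = £91

Shutdown price = min AVC. AVC = 28 - 10Q + Q^2, with vertex at Q = 5 and minimum £3.
ATC = 648/Q + 28 - 10Q + Q^2. Setting dATC/dQ = −648/Q^2 − 10 + 2Q = 0 gives Q = 9 (since 2·9^3 − 10·9^2 = 648).
min ATC = 648/9 + 28 − 10·9 + 9^2 = £91. That is the break-even price.
Between these two prices the firm operates at a loss; above £91 it earns a profit.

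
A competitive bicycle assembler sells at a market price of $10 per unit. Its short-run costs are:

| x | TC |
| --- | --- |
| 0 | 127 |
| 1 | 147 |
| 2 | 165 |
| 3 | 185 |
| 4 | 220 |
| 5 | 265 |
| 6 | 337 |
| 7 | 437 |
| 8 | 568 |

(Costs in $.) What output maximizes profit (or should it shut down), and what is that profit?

Profit at each row (π = 10x − TC): x=0: -127; x=1: -137; x=2: -145; x=3: -155; x=4: -180; x=5: -215; x=6: -277; x=7: -367; x=8: -488.
Profit is highest at x = 0. Equivalently, the lowest AVC in the table is 38/2 ≈ $19 at x = 2, and P = $10 falls below it — price never covers variable cost, so the firm shuts down and loses only its fixed cost.

x = 0 (shut down); profit = -$127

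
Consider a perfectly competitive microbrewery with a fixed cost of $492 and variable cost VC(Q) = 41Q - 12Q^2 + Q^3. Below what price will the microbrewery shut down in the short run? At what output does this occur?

The firm shuts down when price falls below the minimum of average variable cost. AVC = VC/Q = 41 - 12Q + Q^2.
dAVC/dQ = -12 + 2Q = 0 gives Q = 6. min AVC = 41 - 12·6 + 6^2 = 5.
For P < $5 the firm produces nothing.

$5 per unit, at Q = 6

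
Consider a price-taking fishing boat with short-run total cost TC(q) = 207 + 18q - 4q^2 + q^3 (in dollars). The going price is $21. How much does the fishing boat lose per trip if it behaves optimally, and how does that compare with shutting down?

AVC = 18 - 4q + q^2 has its minimum $14 at q = 2; price $21 clears that bar, so the firm operates.
With MC = 18 - 8q + 3q^2, P = MC on the upward-sloping part at q* = 3.
TR = 21·3 = 63. TC = 207 + 45 = 252. Profit = 63 − 252 = -$189.
By producing, the firm covers all variable cost plus $18 of fixed cost; shutting down would lose the full $207.

Profit = -$189 at q = 3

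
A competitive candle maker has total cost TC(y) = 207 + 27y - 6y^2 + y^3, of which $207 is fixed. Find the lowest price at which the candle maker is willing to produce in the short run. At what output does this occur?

Short-run supply begins at min AVC. From VC = 27y - 6y^2 + y^3, AVC = 27 - 6y + y^2.
dAVC/dy = -6 + 2y = 0 gives y = 3. min AVC = 27 - 6·3 + 3^2 = 18.
The firm shuts down for any P below $18.

$18 per unit, at y = 3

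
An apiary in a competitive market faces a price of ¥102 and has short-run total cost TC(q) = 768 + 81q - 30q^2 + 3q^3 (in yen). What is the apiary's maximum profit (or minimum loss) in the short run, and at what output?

AVC = 81 - 30q + 3q^2 has its minimum ¥6 at q = 5; price ¥102 clears that bar, so the firm operates.
With MC = 81 - 60q + 9q^2, P = MC on the upward-sloping part at q* = 7.
TR = 102·7 = 714. TC = 768 + 126 = 894. Profit = 714 − 894 = -¥180.
By producing, the firm covers all variable cost plus ¥588 of fixed cost; shutting down would lose the full ¥768.

Profit = -¥180 at q = 7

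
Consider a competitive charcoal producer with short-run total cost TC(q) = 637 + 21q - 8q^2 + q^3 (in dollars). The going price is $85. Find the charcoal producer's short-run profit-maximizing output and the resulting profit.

AVC = 21 - 8q + q^2; min AVC = $5 at q = 4. Since P = $85 ≥ min AVC, the firm produces.
MC = 21 - 16q + 3q^2. Setting P = MC and taking the root on the rising branch gives q* = 8.
TR = 85·8 = 680. TC = 637 + 168 = 805. Profit = 680 − 805 = -$125.
By producing, the firm covers all variable cost plus $512 of fixed cost; shutting down would lose the full $637.

Profit = -$125 at q = 8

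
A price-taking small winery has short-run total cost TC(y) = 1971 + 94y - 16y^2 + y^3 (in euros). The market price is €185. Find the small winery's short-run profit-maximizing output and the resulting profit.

AVC = 94 - 16y + y^2 has its minimum €30 at y = 8; price €185 clears that bar, so the firm operates.
With MC = 94 - 32y + 3y^2, P = MC on the upward-sloping part at y* = 13.
TR = 185·13 = 2405. TC = 1971 + 715 = 2686. Profit = 2405 − 2686 = -€281.
By producing, the firm covers all variable cost plus €1690 of fixed cost; shutting down would lose the full €1971.

Profit = -€281 at y = 13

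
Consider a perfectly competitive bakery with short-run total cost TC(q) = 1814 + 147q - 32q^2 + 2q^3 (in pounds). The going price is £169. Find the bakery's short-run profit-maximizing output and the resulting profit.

Profit = -£362 at q = 11

AVC = 147 - 32q + 2q^2; min AVC = £19 at q = 8. Since P = £169 ≥ min AVC, the firm produces.
MC = 147 - 64q + 6q^2. Setting P = MC and taking the root on the rising branch gives q* = 11.
TR = 169·11 = 1859. TC = 1814 + 407 = 2221. Profit = 1859 − 2221 = -£362.
That loss of £362 beats the £1814 the firm would lose by shutting down; producing recovers £1452 of fixed cost.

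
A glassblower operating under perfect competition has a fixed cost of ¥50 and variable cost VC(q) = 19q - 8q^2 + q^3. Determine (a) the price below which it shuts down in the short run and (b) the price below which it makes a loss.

AVC = 19 - 8q + q^2; minimized at q = 4, giving min AVC = ¥3. That is the shutdown price.
ATC = 50/q + 19 - 8q + q^2. Setting dATC/dq = −50/q^2 − 8 + 2q = 0 gives q = 5 (since 2·5^3 − 8·5^2 = 50).
min ATC = 50/5 + 19 − 8·5 + 5^2 = ¥14. That is the break-even price.
For ¥3 ≤ P < ¥14 the firm produces at a loss; below ¥3 it shuts down.

Shutdown price = ¥3; break-even price = ¥14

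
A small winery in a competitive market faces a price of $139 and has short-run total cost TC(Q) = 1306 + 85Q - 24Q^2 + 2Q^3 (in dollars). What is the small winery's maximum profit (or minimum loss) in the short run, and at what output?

Profit = -$334 at Q = 9

AVC = 85 - 24Q + 2Q^2; min AVC = $13 at Q = 6. Since P = $139 ≥ min AVC, the firm produces.
MC = 85 - 48Q + 6Q^2. Setting P = MC and taking the root on the rising branch gives Q* = 9.
TR = 139·9 = 1251. TC = 1306 + 279 = 1585. Profit = 1251 − 1585 = -$334.
By producing, the firm covers all variable cost plus $972 of fixed cost; shutting down would lose the full $1306.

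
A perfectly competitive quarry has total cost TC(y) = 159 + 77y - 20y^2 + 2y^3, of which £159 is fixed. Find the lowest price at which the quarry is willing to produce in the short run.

The firm shuts down when price falls below the minimum of average variable cost. AVC = VC/y = 77 - 20y + 2y^2.
At the minimum of AVC, MC = AVC. MC = 77 - 40y + 6y^2; setting MC = AVC gives 4y^2 - 20y = 0, so y = 5. min AVC = 27.
So the shutdown price is £27.

£27 per unit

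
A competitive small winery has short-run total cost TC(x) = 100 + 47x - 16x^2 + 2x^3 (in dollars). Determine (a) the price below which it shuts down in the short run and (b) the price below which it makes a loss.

AVC = 47 - 16x + 2x^2; minimized at x = 4, giving min AVC = $15. That is the shutdown price.
ATC = 100/x + 47 - 16x + 2x^2. Setting dATC/dx = −100/x^2 − 16 + 4x = 0 gives x = 5 (since 4·5^3 − 16·5^2 = 100).
min ATC = 100/5 + 47 − 16·5 + 2·5^2 = $37. That is the break-even price.
Between these two prices the firm operates at a loss; above $37 it earns a profit.

Shutdown price = $15; break-even price = $37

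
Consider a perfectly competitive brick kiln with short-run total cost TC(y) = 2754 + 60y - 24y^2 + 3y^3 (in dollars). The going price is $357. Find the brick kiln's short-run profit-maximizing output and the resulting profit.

Profit = -$324 at y = 9

AVC = 60 - 24y + 3y^2 has its minimum $12 at y = 4; price $357 clears that bar, so the firm operates.
With MC = 60 - 48y + 9y^2, P = MC on the upward-sloping part at y* = 9.
TR = 357·9 = 3213. TC = 2754 + 783 = 3537. Profit = 3213 − 3537 = -$324.
Shutting down would mean losing the fixed cost of $2754, so operating at a loss of $324 is better by $2430.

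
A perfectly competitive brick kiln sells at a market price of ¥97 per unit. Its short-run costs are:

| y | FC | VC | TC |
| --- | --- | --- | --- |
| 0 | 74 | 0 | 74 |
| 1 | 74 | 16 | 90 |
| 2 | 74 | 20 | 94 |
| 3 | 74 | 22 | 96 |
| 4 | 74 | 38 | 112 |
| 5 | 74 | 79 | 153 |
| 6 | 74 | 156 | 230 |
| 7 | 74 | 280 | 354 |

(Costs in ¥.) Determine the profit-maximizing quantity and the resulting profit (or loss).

y = 6; profit = ¥352

Profit at each row (π = 97y − TC): y=0: -74; y=1: 7; y=2: 100; y=3: 195; y=4: 276; y=5: 332; y=6: 352; y=7: 325.
Profit is maximized at y = 6. AVC there is 156/6 = ¥26 ≤ P, so producing beats shutting down (which would give -¥74).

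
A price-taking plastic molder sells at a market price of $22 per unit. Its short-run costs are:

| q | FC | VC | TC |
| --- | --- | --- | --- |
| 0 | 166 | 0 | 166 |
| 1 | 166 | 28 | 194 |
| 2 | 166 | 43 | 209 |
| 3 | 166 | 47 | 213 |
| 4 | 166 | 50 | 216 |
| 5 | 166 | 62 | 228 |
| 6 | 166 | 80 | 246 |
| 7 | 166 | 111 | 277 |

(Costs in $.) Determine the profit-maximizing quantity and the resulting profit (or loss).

q = 6; profit = -$114

Profit at each row (π = 22q − TC): q=0: -166; q=1: -172; q=2: -165; q=3: -147; q=4: -128; q=5: -118; q=6: -114; q=7: -123.
Profit is maximized at q = 6. AVC there is 80/6 = $13.33 ≤ P, so producing beats shutting down (which would give -$166).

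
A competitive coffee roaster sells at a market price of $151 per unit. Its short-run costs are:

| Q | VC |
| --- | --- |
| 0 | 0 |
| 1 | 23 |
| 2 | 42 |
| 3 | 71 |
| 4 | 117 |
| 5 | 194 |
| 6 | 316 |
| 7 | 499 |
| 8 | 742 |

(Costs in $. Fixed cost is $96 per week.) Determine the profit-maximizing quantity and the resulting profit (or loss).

Q = 6; profit = $494

Tabulate TR − TC: Q=0: -96; Q=1: 32; Q=2: 164; Q=3: 286; Q=4: 391; Q=5: 465; Q=6: 494; Q=7: 462; Q=8: 370.
Profit is maximized at Q = 6. AVC there is 316/6 = $52.67 ≤ P, so producing beats shutting down (which would give -$96).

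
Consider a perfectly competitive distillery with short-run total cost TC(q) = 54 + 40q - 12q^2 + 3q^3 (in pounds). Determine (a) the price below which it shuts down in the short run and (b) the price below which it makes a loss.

Shutdown price = £28; break-even price = £49

AVC = 40 - 12q + 3q^2; minimized at q = 2, giving min AVC = £28. That is the shutdown price.
ATC = 54/q + 40 - 12q + 3q^2. Setting dATC/dq = −54/q^2 − 12 + 6q = 0 gives q = 3 (since 6·3^3 − 12·3^2 = 54).
min ATC = 54/3 + 40 − 12·3 + 3·3^2 = £49. That is the break-even price.
Between these two prices the firm operates at a loss; above £49 it earns a profit.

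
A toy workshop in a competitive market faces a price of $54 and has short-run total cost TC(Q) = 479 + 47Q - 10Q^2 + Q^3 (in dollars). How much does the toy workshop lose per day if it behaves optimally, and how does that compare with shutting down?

Profit = -$283 at Q = 7

AVC = 47 - 10Q + Q^2 has its minimum $22 at Q = 5; price $54 clears that bar, so the firm operates.
With MC = 47 - 20Q + 3Q^2, P = MC on the upward-sloping part at Q* = 7.
TR = 54·7 = 378. TC = 479 + 182 = 661. Profit = 378 − 661 = -$283.
By producing, the firm covers all variable cost plus $196 of fixed cost; shutting down would lose the full $479.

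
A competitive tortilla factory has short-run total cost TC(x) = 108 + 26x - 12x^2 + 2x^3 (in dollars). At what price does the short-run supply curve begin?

Short-run supply begins at min AVC. From VC = 26x - 12x^2 + 2x^3, AVC = 26 - 12x + 2x^2.
dAVC/dx = -12 + 4x = 0 gives x = 3. min AVC = 26 - 12·3 + 2·3^2 = 8.
The firm shuts down for any P below $8.

$8 per unit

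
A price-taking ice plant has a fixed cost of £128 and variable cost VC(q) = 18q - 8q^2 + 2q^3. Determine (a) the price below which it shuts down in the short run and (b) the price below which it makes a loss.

Shutdown price = £10; break-even price = £50

Shutdown price = min AVC. AVC = 18 - 8q + 2q^2, with vertex at q = 2 and minimum £10.
ATC = 128/q + 18 - 8q + 2q^2. Setting dATC/dq = −128/q^2 − 8 + 4q = 0 gives q = 4 (since 4·4^3 − 8·4^2 = 128).
min ATC = 128/4 + 18 − 8·4 + 2·4^2 = £50. That is the break-even price.
Between these two prices the firm operates at a loss; above £50 it earns a profit.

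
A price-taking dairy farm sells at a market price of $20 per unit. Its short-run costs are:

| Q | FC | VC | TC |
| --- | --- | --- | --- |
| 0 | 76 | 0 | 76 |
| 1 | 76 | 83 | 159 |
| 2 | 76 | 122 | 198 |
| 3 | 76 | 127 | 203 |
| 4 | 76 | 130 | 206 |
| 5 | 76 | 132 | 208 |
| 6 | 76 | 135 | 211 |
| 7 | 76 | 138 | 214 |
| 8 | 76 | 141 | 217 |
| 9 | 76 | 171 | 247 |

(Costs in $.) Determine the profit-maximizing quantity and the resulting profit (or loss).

Profit at each row (π = 20Q − TC): Q=0: -76; Q=1: -139; Q=2: -158; Q=3: -143; Q=4: -126; Q=5: -108; Q=6: -91; Q=7: -74; Q=8: -57; Q=9: -67.
Profit is maximized at Q = 8. AVC there is 141/8 = $17.62 ≤ P, so producing beats shutting down (which would give -$76).

Q = 8; profit = -$57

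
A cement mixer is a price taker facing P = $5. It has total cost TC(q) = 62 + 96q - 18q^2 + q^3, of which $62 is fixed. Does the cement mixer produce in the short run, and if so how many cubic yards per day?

Shut down

Strip out fixed cost: VC = 96q - 18q^2 + q^3. Then AVC = 96 - 18q + q^2 and MC = 96 - 36q + 3q^2.
The AVC parabola has its vertex at q = 18/2 = 9, where AVC = 96 - 18·9 + 9^2 = $15.
P = $5 lies below min AVC = $15; no output level covers variable cost.
Shutting down limits the loss to fixed cost, $62.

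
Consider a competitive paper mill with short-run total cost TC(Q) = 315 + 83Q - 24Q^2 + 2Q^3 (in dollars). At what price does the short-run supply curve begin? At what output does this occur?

$11 per unit, at Q = 6

The firm shuts down when price falls below the minimum of average variable cost. AVC = VC/Q = 83 - 24Q + 2Q^2.
dAVC/dQ = -24 + 4Q = 0 gives Q = 6. min AVC = 83 - 24·6 + 2·6^2 = 11.
The firm shuts down for any P below $11.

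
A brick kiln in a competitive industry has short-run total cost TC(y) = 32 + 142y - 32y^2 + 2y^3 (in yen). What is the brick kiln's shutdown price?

Short-run supply begins at min AVC. From VC = 142y - 32y^2 + 2y^3, AVC = 142 - 32y + 2y^2.
dAVC/dy = -32 + 4y = 0 gives y = 8. min AVC = 142 - 32·8 + 2·8^2 = 14.
The firm shuts down for any P below ¥14.

¥14 per unit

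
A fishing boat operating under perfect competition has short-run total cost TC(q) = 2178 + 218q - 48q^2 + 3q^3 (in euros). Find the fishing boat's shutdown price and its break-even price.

Shutdown price = €26; break-even price = €251

Shutdown price = min AVC. AVC = 218 - 48q + 3q^2, with vertex at q = 8 and minimum €26.
ATC = 2178/q + 218 - 48q + 3q^2. Setting dATC/dq = −2178/q^2 − 48 + 6q = 0 gives q = 11 (since 6·11^3 − 48·11^2 = 2178).
min ATC = 2178/11 + 218 − 48·11 + 3·11^2 = €251. That is the break-even price.
Between these two prices the firm operates at a loss; above €251 it earns a profit.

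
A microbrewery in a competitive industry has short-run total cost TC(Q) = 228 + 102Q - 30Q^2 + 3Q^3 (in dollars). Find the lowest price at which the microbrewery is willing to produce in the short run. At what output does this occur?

$27 per unit, at Q = 5

The shutdown price is the minimum of AVC. VC = 102Q - 30Q^2 + 3Q^3, so AVC = 102 - 30Q + 3Q^2.
At the minimum of AVC, MC = AVC. MC = 102 - 60Q + 9Q^2; setting MC = AVC gives 6Q^2 - 30Q = 0, so Q = 5. min AVC = 27.
So the shutdown price is $27.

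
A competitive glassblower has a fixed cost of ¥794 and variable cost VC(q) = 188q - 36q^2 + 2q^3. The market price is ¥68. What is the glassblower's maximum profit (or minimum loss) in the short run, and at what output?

AVC = 188 - 36q + 2q^2; min AVC = ¥26 at q = 9. Since P = ¥68 ≥ min AVC, the firm produces.
MC = 188 - 72q + 6q^2. Setting P = MC and taking the root on the rising branch gives q* = 10.
TR = 68·10 = 680. TC = 794 + 280 = 1074. Profit = 680 − 1074 = -¥394.
That loss of ¥394 beats the ¥794 the firm would lose by shutting down; producing recovers ¥400 of fixed cost.

Profit = -¥394 at q = 10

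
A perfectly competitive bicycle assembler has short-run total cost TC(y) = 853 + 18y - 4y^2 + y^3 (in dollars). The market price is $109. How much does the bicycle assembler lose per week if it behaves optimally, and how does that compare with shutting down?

Profit = -$363 at y = 7

AVC = 18 - 4y + y^2 has its minimum $14 at y = 2; price $109 clears that bar, so the firm operates.
With MC = 18 - 8y + 3y^2, P = MC on the upward-sloping part at y* = 7.
TR = 109·7 = 763. TC = 853 + 273 = 1126. Profit = 763 − 1126 = -$363.
That loss of $363 beats the $853 the firm would lose by shutting down; producing recovers $490 of fixed cost.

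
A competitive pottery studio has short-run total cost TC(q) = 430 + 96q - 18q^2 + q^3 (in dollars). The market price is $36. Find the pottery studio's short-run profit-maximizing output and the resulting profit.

AVC = 96 - 18q + q^2 has its minimum $15 at q = 9; price $36 clears that bar, so the firm operates.
MC = 96 - 36q + 3q^2. Setting P = MC and taking the root on the rising branch gives q* = 10.
TR = 36·10 = 360. TC = 430 + 160 = 590. Profit = 360 − 590 = -$230.
By producing, the firm covers all variable cost plus $200 of fixed cost; shutting down would lose the full $430.

Profit = -$230 at q = 10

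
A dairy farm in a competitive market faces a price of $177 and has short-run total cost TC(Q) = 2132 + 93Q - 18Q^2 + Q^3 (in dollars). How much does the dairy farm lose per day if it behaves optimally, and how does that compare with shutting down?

Profit = -$172 at Q = 14

AVC = 93 - 18Q + Q^2; min AVC = $12 at Q = 9. Since P = $177 ≥ min AVC, the firm produces.
MC = 93 - 36Q + 3Q^2. Setting P = MC and taking the root on the rising branch gives Q* = 14.
TR = 177·14 = 2478. TC = 2132 + 518 = 2650. Profit = 2478 − 2650 = -$172.
That loss of $172 beats the $2132 the firm would lose by shutting down; producing recovers $1960 of fixed cost.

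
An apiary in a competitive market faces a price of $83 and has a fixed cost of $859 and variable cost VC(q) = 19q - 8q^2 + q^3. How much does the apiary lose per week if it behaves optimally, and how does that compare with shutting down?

Profit = -$347 at q = 8

AVC = 19 - 8q + q^2 has its minimum $3 at q = 4; price $83 clears that bar, so the firm operates.
MC = 19 - 16q + 3q^2. Setting P = MC and taking the root on the rising branch gives q* = 8.
TR = 83·8 = 664. TC = 859 + 152 = 1011. Profit = 664 − 1011 = -$347.
Shutting down would mean losing the fixed cost of $859, so operating at a loss of $347 is better by $512.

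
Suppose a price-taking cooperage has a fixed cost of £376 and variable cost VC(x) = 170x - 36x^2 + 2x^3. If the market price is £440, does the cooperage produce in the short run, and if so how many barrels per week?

Produce at x = 15

Strip out fixed cost: VC = 170x - 36x^2 + 2x^3. Then AVC = 170 - 36x + 2x^2 and MC = 170 - 72x + 6x^2.
The AVC parabola has its vertex at x = 36/4 = 9, where AVC = 170 - 36·9 + 2·9^2 = £8.
Since P = £440 ≥ min AVC = £8, price covers variable cost and the firm should produce.
Set P = MC: 440 = 170 - 72x + 6x^2 → -270 - 72x + 6x^2 = 0. The roots are x = -3 and x = 15; the profit-maximizing output is on the rising part of MC, so x* = 15.
Check: AVC at x = 15 is £80 ≤ P, so revenue covers variable cost.
Profit = P·x − TC = 440·15 − 1576 = £5024.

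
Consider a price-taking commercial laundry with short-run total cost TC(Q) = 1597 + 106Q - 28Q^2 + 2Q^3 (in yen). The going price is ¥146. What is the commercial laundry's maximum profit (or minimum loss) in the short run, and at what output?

Profit = -¥397 at Q = 10

AVC = 106 - 28Q + 2Q^2; min AVC = ¥8 at Q = 7. Since P = ¥146 ≥ min AVC, the firm produces.
MC = 106 - 56Q + 6Q^2. Setting P = MC and taking the root on the rising branch gives Q* = 10.
TR = 146·10 = 1460. TC = 1597 + 260 = 1857. Profit = 1460 − 1857 = -¥397.
That loss of ¥397 beats the ¥1597 the firm would lose by shutting down; producing recovers ¥1200 of fixed cost.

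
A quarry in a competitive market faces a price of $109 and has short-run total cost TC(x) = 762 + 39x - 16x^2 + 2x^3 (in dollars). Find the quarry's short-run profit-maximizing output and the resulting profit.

Profit = -$174 at x = 7

AVC = 39 - 16x + 2x^2 has its minimum $7 at x = 4; price $109 clears that bar, so the firm operates.
With MC = 39 - 32x + 6x^2, P = MC on the upward-sloping part at x* = 7.
TR = 109·7 = 763. TC = 762 + 175 = 937. Profit = 763 − 937 = -$174.
By producing, the firm covers all variable cost plus $588 of fixed cost; shutting down would lose the full $762.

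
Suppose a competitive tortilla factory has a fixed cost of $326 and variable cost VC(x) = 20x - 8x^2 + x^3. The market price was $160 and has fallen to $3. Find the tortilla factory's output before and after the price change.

Output falls from 10 to 0 (the firm shuts down)

AVC = 20 - 8x + x^2, minimized at x = 4 where min AVC = $4. MC = 20 - 16x + 3x^2.
With P = $160 above the shutdown price, P = MC gives x = 10.
At P = $3 < min AVC = $4, price no longer covers variable cost at any output, so the firm shuts down: x = 0.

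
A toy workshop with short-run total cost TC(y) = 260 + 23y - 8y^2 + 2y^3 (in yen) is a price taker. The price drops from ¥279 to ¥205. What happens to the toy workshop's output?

MC = 23 - 16y + 6y^2; the shutdown threshold is min AVC = ¥15 (at y = 2).
At P = ¥279 ≥ min AVC, set P = MC on the rising branch: y = 8.
At P = ¥205 ≥ min AVC, set P = MC: y = 7. The firm stays open but cuts output.

Output falls from 8 to 7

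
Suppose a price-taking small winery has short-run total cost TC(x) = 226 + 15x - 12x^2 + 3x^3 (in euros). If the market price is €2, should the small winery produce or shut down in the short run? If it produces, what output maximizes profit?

Shut down

Strip out fixed cost: VC = 15x - 12x^2 + 3x^3. Then AVC = 15 - 12x + 3x^2 and MC = 15 - 24x + 9x^2.
AVC hits its minimum where MC = AVC, at x = 2, giving min AVC = 15 - 12·2 + 3·2^2 = €3.
P = €2 lies below min AVC = €3; no output level covers variable cost.
Shutting down limits the loss to fixed cost, €226.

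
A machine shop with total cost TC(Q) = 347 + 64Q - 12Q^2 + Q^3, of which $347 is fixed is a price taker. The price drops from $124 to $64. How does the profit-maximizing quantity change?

AVC = 64 - 12Q + Q^2, minimized at Q = 6 where min AVC = $28. MC = 64 - 24Q + 3Q^2.
With P = $124 above the shutdown price, P = MC gives Q = 10.
At P = $64 ≥ min AVC, set P = MC: Q = 8. The firm stays open but cuts output.

Output falls from 10 to 8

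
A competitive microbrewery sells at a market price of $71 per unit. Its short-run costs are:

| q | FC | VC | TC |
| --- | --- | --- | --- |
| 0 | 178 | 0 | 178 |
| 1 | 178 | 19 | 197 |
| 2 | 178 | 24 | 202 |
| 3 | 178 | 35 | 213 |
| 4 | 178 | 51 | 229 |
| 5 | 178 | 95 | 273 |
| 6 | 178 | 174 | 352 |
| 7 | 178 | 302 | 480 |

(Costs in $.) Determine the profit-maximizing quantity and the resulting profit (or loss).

Profit at each row (π = 71q − TC): q=0: -178; q=1: -126; q=2: -60; q=3: 0; q=4: 55; q=5: 82; q=6: 74; q=7: 17.
Profit is maximized at q = 5. AVC there is 95/5 = $19 ≤ P, so producing beats shutting down (which would give -$178).

q = 5; profit = $82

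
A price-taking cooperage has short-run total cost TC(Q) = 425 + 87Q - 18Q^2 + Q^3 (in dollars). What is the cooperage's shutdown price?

The shutdown price is the minimum of AVC. VC = 87Q - 18Q^2 + Q^3, so AVC = 87 - 18Q + Q^2.
At the minimum of AVC, MC = AVC. MC = 87 - 36Q + 3Q^2; setting MC = AVC gives 2Q^2 - 18Q = 0, so Q = 9. min AVC = 6.
So the shutdown price is $6.

$6 per unit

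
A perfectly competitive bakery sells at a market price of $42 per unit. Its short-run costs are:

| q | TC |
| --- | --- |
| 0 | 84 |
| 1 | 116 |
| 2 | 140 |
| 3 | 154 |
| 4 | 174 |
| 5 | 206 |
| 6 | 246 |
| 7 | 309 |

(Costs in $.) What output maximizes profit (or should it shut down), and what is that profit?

q = 6; profit = $6

Tabulate TR − TC: q=0: -84; q=1: -74; q=2: -56; q=3: -28; q=4: -6; q=5: 4; q=6: 6; q=7: -15.
Profit is maximized at q = 6. AVC there is 162/6 = $27 ≤ P, so producing beats shutting down (which would give -$84).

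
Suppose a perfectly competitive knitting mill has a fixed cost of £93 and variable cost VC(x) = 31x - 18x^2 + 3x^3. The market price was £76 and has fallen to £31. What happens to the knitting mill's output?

Output falls from 5 to 4

MC = 31 - 36x + 9x^2; the shutdown threshold is min AVC = £4 (at x = 3).
At P = £76 ≥ min AVC, set P = MC on the rising branch: x = 5.
At P = £31 ≥ min AVC, set P = MC: x = 4. The firm stays open but cuts output.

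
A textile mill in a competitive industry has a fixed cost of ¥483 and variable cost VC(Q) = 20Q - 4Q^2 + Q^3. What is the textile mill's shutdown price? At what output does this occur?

¥16 per unit, at Q = 2

Short-run supply begins at min AVC. From VC = 20Q - 4Q^2 + Q^3, AVC = 20 - 4Q + Q^2.
At the minimum of AVC, MC = AVC. MC = 20 - 8Q + 3Q^2; setting MC = AVC gives 2Q^2 - 4Q = 0, so Q = 2. min AVC = 16.
For P < ¥16 the firm produces nothing.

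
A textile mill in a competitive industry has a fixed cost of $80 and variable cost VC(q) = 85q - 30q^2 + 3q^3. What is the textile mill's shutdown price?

The shutdown price is the minimum of AVC. VC = 85q - 30q^2 + 3q^3, so AVC = 85 - 30q + 3q^2.
At the minimum of AVC, MC = AVC. MC = 85 - 60q + 9q^2; setting MC = AVC gives 6q^2 - 30q = 0, so q = 5. min AVC = 10.
The firm shuts down for any P below $10.

$10 per unit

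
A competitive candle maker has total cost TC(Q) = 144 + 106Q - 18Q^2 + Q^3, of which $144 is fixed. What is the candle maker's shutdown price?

$25 per unit

The shutdown price is the minimum of AVC. VC = 106Q - 18Q^2 + Q^3, so AVC = 106 - 18Q + Q^2.
dAVC/dQ = -18 + 2Q = 0 gives Q = 9. min AVC = 106 - 18·9 + 9^2 = 25.
The firm shuts down for any P below $25.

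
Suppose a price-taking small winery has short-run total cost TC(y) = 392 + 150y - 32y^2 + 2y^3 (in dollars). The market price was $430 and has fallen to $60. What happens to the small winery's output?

Output falls from 14 to 9

MC = 150 - 64y + 6y^2; the shutdown threshold is min AVC = $22 (at y = 8).
With P = $430 above the shutdown price, P = MC gives y = 14.
At P = $60 ≥ min AVC, set P = MC: y = 9. The firm stays open but cuts output.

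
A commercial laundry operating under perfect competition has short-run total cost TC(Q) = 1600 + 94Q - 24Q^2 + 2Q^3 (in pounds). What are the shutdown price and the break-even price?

Shutdown price = £22; break-even price = £214

AVC = 94 - 24Q + 2Q^2; minimized at Q = 6, giving min AVC = £22. That is the shutdown price.
ATC = 1600/Q + 94 - 24Q + 2Q^2. Setting dATC/dQ = −1600/Q^2 − 24 + 4Q = 0 gives Q = 10 (since 4·10^3 − 24·10^2 = 1600).
min ATC = 1600/10 + 94 − 24·10 + 2·10^2 = £214. That is the break-even price.
Between these two prices the firm operates at a loss; above £214 it earns a profit.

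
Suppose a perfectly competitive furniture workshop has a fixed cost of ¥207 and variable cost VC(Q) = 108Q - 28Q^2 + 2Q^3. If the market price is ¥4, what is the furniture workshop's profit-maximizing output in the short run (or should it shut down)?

Strip out fixed cost: VC = 108Q - 28Q^2 + 2Q^3. Then AVC = 108 - 28Q + 2Q^2 and MC = 108 - 56Q + 6Q^2.
AVC is minimized where dAVC/dQ = -28 + 4Q = 0, at Q = 7; min AVC = 108 - 28·7 + 2·7^2 = ¥10.
Since P = ¥4 < min AVC = ¥10, price fails to cover variable cost at any output.
The firm minimizes its loss by shutting down and losing only its fixed cost of ¥207.

Shut down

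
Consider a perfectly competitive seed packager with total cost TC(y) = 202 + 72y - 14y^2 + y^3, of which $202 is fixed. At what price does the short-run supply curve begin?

$23 per unit

The firm shuts down when price falls below the minimum of average variable cost. AVC = VC/y = 72 - 14y + y^2.
At the minimum of AVC, MC = AVC. MC = 72 - 28y + 3y^2; setting MC = AVC gives 2y^2 - 14y = 0, so y = 7. min AVC = 23.
For P < $23 the firm produces nothing.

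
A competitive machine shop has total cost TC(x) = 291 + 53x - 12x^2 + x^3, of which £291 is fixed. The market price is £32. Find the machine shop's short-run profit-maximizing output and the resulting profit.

Profit = -£193 at x = 7

AVC = 53 - 12x + x^2; min AVC = £17 at x = 6. Since P = £32 ≥ min AVC, the firm produces.
MC = 53 - 24x + 3x^2. Setting P = MC and taking the root on the rising branch gives x* = 7.
TR = 32·7 = 224. TC = 291 + 126 = 417. Profit = 224 − 417 = -£193.
By producing, the firm covers all variable cost plus £98 of fixed cost; shutting down would lose the full £291.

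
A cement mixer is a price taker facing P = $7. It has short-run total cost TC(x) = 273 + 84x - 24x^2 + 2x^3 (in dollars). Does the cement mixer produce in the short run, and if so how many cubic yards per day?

From TC, MC = TC'(x) = 84 - 48x + 6x^2 and AVC = VC/x = 84 - 24x + 2x^2.
The AVC parabola has its vertex at x = 24/4 = 6, where AVC = 84 - 24·6 + 2·6^2 = $12.
P = $7 lies below min AVC = $12; no output level covers variable cost.
Best response: produce nothing and absorb the $273 fixed cost.

Shut down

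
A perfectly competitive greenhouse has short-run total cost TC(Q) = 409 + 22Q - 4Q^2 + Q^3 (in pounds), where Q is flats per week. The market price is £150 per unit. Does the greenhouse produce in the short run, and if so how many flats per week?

Strip out fixed cost: VC = 22Q - 4Q^2 + Q^3. Then AVC = 22 - 4Q + Q^2 and MC = 22 - 8Q + 3Q^2.
The AVC parabola has its vertex at Q = 4/2 = 2, where AVC = 22 - 4·2 + 2^2 = £18.
P = £150 exceeds min AVC = £18, so the firm stays open.
P = MC gives -128 - 8Q + 3Q^2 = 0, with roots -16/3 and 8. Take the larger (rising MC): Q* = 8.
Check: AVC at Q = 8 is £54 ≤ P, so revenue covers variable cost.
Profit = P·Q − TC = 150·8 − 841 = £359.

Produce at Q = 8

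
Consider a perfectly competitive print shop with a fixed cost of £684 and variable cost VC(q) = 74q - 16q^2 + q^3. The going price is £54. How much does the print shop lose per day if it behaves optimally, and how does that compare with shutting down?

AVC = 74 - 16q + q^2 has its minimum £10 at q = 8; price £54 clears that bar, so the firm operates.
With MC = 74 - 32q + 3q^2, P = MC on the upward-sloping part at q* = 10.
TR = 54·10 = 540. TC = 684 + 140 = 824. Profit = 540 − 824 = -£284.
That loss of £284 beats the £684 the firm would lose by shutting down; producing recovers £400 of fixed cost.

Profit = -£284 at q = 10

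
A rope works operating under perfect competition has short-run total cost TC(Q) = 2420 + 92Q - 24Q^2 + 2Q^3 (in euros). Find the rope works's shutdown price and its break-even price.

Shutdown price = €20; break-even price = €290

AVC = 92 - 24Q + 2Q^2; minimized at Q = 6, giving min AVC = €20. That is the shutdown price.
ATC = 2420/Q + 92 - 24Q + 2Q^2. Setting dATC/dQ = −2420/Q^2 − 24 + 4Q = 0 gives Q = 11 (since 4·11^3 − 24·11^2 = 2420).
min ATC = 2420/11 + 92 − 24·11 + 2·11^2 = €290. That is the break-even price.
For €20 ≤ P < €290 the firm produces at a loss; below €20 it shuts down.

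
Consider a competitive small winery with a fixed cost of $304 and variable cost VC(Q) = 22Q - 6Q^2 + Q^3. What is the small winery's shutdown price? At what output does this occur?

$13 per unit, at Q = 3

The firm shuts down when price falls below the minimum of average variable cost. AVC = VC/Q = 22 - 6Q + Q^2.
At the minimum of AVC, MC = AVC. MC = 22 - 12Q + 3Q^2; setting MC = AVC gives 2Q^2 - 6Q = 0, so Q = 3. min AVC = 13.
For P < $13 the firm produces nothing.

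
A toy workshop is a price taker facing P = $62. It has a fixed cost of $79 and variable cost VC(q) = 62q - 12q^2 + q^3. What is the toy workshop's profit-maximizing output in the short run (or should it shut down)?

Produce at q = 8

Strip out fixed cost: VC = 62q - 12q^2 + q^3. Then AVC = 62 - 12q + q^2 and MC = 62 - 24q + 3q^2.
AVC hits its minimum where MC = AVC, at q = 6, giving min AVC = 62 - 12·6 + 6^2 = $26.
Since P = $62 ≥ min AVC = $26, price covers variable cost and the firm should produce.
P = MC gives -24q + 3q^2 = 0, with roots 0 and 8. Take the larger (rising MC): q* = 8.
Check: AVC at q = 8 is $30 ≤ P, so revenue covers variable cost.
Profit = P·q − TC = 62·8 − 319 = $177.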